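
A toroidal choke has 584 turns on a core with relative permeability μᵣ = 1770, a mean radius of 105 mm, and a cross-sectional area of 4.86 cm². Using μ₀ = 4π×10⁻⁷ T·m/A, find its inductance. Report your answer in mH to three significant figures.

L ≈ 559 mH

For a thin toroid, L = μ₀μᵣN²A/(2πR).
L = (4π×10⁻⁷)(1770)(584)²(4.860×10^-4) / (2π×0.105 m) = 0.5588 H.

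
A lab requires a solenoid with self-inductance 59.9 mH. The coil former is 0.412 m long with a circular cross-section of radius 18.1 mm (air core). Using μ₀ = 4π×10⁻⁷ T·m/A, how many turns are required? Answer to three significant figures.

N ≈ 4370 turns

A = πr² = π(1.810×10^-2 m)² = 1.029×10^-3 m².
From L = μ₀N²A/ℓ, N = √(Lℓ / (μ₀A)).
N = √[(5.990×10^-2)(0.412) / ((4π×10⁻⁷)×1.029×10^-3)] = √(1.908×10^7) ≈ 4368.2.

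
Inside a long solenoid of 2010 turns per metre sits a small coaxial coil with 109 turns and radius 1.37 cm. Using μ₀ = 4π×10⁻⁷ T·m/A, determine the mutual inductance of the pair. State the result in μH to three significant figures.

The outer solenoid produces a uniform field B₁ = μ₀n₁I₁ across the inner coil,
so the flux linkage is N₂Φ = N₂B₁A₂ = μ₀n₁N₂A₂·I₁, giving M = μ₀n₁N₂A₂.
A₂ = πr² = π(1.370×10^-2 m)² = 5.896×10^-4 m².
M = (4π×10⁻⁷)(2010)(109)(5.896×10^-4) = 1.623×10^-4 H.

M ≈ 162 μH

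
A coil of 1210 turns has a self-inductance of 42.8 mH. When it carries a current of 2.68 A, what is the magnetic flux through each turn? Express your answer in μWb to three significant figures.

From L = NΦ_B/I, the flux per turn is Φ_B = LI/N.
Φ_B = (4.280×10^-2 H)(2.68 A)/1210 = 9.480×10^-5 Wb.

Φ_B ≈ 94.8 μWb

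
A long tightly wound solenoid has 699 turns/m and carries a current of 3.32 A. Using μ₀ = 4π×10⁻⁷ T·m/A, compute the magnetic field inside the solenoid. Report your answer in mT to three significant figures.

B ≈ 2.92 mT

Inside a long solenoid, B = μ₀nI.
B = (4π×10⁻⁷)(699 m⁻¹)(3.32 A) = 2.916×10^-3 T.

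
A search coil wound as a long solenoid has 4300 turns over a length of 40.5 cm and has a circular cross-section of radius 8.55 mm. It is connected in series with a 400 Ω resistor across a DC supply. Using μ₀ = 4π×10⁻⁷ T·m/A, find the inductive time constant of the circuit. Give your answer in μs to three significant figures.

A = πr² = π(8.550×10^-3 m)² = 2.297×10^-4 m².
L = μ₀N²A/ℓ = (4π×10⁻⁷)(4300)²(2.297×10^-4)/(0.405) = 1.318×10^-2 H.
τ = L/R = (1.318×10^-2)/(400) = 3.294×10^-5 s.

τ ≈ 32.9 μs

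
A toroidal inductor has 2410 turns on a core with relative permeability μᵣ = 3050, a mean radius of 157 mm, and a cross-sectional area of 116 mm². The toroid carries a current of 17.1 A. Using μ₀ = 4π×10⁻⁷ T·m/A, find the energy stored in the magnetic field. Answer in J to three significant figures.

L = μ₀μᵣN²A/(2πR) = (4π×10⁻⁷)(3050)(2410)²(1.160×10^-4)/(2π×0.157) = 2.618 H.
U = ½LI² = ½(2.618)(17.1)² = 382.7 J.

U ≈ 383 J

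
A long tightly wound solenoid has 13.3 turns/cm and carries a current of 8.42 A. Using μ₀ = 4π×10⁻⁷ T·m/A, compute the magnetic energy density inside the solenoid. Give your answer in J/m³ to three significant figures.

B = μ₀nI = (4π×10⁻⁷)(1.330×10^3)(8.42) = 1.407×10^-2 T.
u = B²/(2μ₀) = (1.407×10^-2)²/(2×4π×10⁻⁷) = 78.8 J/m³.

u ≈ 78.8 J/m³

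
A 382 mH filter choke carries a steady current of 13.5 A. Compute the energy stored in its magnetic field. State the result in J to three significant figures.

U ≈ 34.8 J

Stored magnetic energy: U = ½LI².
U = ½(0.382 H)(13.5 A)² = 34.81 J.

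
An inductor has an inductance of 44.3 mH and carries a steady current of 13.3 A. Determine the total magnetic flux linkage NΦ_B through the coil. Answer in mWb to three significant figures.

NΦ_B ≈ 589 mWb

From L = NΦ_B/I, the flux linkage is NΦ_B = LI.
NΦ_B = (4.430×10^-2 H)(13.3 A) = 0.5892 Wb.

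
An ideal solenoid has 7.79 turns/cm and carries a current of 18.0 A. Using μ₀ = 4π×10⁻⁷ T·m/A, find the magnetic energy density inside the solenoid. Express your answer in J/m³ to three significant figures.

u ≈ 124 J/m³

B = μ₀nI = (4π×10⁻⁷)(779)(18.0) = 1.762×10^-2 T.
u = B²/(2μ₀) = (1.762×10^-2)²/(2×4π×10⁻⁷) = 123.5 J/m³.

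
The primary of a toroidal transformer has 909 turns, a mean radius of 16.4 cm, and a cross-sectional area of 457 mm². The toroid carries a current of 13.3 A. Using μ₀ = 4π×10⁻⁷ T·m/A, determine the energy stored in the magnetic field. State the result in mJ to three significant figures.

U ≈ 40.7 mJ

L = μ₀N²A/(2πR) = (4π×10⁻⁷)(909)²(4.570×10^-4)/(2π×0.164) = 4.605×10^-4 H.
U = ½LI² = ½(4.605×10^-4)(13.3)² = 4.073×10^-2 J.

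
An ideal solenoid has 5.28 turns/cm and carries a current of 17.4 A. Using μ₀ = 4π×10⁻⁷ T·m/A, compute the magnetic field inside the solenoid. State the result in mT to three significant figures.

Inside a long solenoid, B = μ₀nI.
B = (4π×10⁻⁷)(528 m⁻¹)(17.4 A) = 1.154×10^-2 T.

B ≈ 11.5 mT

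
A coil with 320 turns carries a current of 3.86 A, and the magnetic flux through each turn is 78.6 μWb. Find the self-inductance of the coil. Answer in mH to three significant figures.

Self-inductance is defined by L = NΦ_B/I (flux linkage over current).
L = (320)(7.860×10^-5 Wb)/(3.86 A) = 6.516×10^-3 H.

L ≈ 6.52 mH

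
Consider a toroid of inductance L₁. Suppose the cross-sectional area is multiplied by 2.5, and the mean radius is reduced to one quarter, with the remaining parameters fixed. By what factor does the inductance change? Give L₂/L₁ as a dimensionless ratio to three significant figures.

For a toroid, L ∝ μᵣN²A/R.
L₂/L₁ = (2.5) × (0.25)^-1 = 10.0.

L₂/L₁ = 10.0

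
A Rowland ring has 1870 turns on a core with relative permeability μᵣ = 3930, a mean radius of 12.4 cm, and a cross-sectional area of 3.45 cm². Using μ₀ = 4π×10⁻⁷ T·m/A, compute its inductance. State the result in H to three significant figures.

For a thin toroid, L = μ₀μᵣN²A/(2πR).
L = (4π×10⁻⁷)(3930)(1870)²(3.450×10^-4) / (2π×0.124 m) = 7.647 H.

L ≈ 7.65 H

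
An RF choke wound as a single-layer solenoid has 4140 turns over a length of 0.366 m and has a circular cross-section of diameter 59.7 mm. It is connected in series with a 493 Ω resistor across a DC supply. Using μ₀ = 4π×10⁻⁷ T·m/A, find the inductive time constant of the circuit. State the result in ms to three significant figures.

A = π(d/2)² = π(2.985×10^-2 m)² = 2.799×10^-3 m².
L = μ₀N²A/ℓ = (4π×10⁻⁷)(4140)²(2.799×10^-3)/(0.366) = 0.1647 H.
τ = L/R = (0.1647)/(493) = 3.341×10^-4 s.

τ ≈ 0.334 ms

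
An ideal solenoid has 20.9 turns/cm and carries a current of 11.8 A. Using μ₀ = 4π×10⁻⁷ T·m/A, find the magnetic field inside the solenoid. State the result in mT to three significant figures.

Inside a long solenoid, B = μ₀nI.
B = (4π×10⁻⁷)(2.090×10^3 m⁻¹)(11.8 A) = 3.099×10^-2 T.

B ≈ 31.0 mT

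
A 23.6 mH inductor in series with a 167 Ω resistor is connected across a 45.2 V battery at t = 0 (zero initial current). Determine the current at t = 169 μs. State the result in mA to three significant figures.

I ≈ 189 mA

τ = L/R = 2.360×10^-2/167 = 1.413×10^-4 s; final current I_∞ = ε/R = 45.2/167 = 0.2707 A.
I(t) = I_∞(1 − e^(−t/τ)) with t/τ = 1.196.
I = (0.2707)(1 − e^(−1.196)) = 0.1888 A.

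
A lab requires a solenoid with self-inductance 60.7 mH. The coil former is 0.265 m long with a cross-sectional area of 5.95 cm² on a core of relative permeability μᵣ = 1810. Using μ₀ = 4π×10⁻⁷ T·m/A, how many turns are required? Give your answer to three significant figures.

A = 5.95 cm² = 5.950×10^-4 m².
From L = μ₀μᵣN²A/ℓ, N = √(Lℓ / (μ₀μᵣA)).
N = √[(6.070×10^-2)(0.265) / ((4π×10⁻⁷)(1810)×5.950×10^-4)] = √(1.189×10^4) ≈ 109.0.

N ≈ 109 turns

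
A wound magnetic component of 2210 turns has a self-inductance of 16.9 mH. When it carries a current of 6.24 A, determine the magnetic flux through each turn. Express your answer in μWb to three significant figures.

Φ_B ≈ 47.7 μWb

From L = NΦ_B/I, the flux per turn is Φ_B = LI/N.
Φ_B = (1.690×10^-2 H)(6.24 A)/2210 = 4.772×10^-5 Wb.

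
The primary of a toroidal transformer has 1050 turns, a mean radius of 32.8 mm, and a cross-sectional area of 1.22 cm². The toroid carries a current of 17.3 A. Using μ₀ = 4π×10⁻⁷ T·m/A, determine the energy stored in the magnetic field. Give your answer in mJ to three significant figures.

L = μ₀N²A/(2πR) = (4π×10⁻⁷)(1050)²(1.220×10^-4)/(2π×3.280×10^-2) = 8.202×10^-4 H.
U = ½LI² = ½(8.202×10^-4)(17.3)² = 0.1227 J.

U ≈ 123 mJ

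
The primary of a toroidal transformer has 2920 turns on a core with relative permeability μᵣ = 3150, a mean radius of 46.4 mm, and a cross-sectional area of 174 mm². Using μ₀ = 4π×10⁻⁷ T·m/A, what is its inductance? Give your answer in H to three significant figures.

For a thin toroid, L = μ₀μᵣN²A/(2πR).
L = (4π×10⁻⁷)(3150)(2920)²(1.740×10^-4) / (2π×4.640×10^-2 m) = 20.14 H.

L ≈ 20.1 H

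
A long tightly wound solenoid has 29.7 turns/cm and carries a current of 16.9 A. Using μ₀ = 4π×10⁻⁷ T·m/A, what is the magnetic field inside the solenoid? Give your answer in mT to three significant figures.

Inside a long solenoid, B = μ₀nI.
B = (4π×10⁻⁷)(2.970×10^3 m⁻¹)(16.9 A) = 6.307×10^-2 T.

B ≈ 63.1 mT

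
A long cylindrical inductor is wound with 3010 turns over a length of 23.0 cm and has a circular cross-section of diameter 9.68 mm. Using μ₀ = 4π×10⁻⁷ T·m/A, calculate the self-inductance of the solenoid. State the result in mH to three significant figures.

A = π(d/2)² = π(4.840×10^-3 m)² = 7.359×10^-5 m².
For a long solenoid, L = μ₀N²A/ℓ.
L = (4π×10⁻⁷)(3010)²(7.359×10^-5)/(0.23 m) = 3.643×10^-3 H.

L ≈ 3.64 mH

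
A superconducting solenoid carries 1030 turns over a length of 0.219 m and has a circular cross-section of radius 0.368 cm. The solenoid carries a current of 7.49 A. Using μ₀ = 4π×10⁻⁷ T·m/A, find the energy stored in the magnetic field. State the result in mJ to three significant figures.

U ≈ 7.26 mJ

A = πr² = π(3.680×10^-3 m)² = 4.254×10^-5 m².
L = μ₀N²A/ℓ = (4π×10⁻⁷)(1030)²(4.254×10^-5)/(0.219) = 2.590×10^-4 H.
U = ½LI² = ½(2.590×10^-4)(7.49)² = 7.2647×10^-3 J.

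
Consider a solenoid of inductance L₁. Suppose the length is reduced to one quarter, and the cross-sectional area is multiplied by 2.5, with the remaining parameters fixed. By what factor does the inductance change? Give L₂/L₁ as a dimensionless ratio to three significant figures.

For a solenoid, L ∝ μᵣN²A/ℓ.
L₂/L₁ = (0.25)^-1 × (2.5) = 10.0.

L₂/L₁ = 10.0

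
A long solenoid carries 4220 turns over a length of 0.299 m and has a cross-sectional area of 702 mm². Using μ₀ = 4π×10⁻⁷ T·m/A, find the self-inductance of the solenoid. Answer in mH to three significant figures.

L ≈ 52.5 mH

A = 702 mm² = 7.020×10^-4 m².
For a long solenoid, L = μ₀N²A/ℓ.
L = (4π×10⁻⁷)(4220)²(7.020×10^-4)/(0.299 m) = 5.254×10^-2 H.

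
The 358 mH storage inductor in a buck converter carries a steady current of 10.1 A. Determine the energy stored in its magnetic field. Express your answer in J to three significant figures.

U ≈ 18.3 J

Stored magnetic energy: U = ½LI².
U = ½(0.358 H)(10.1 A)² = 18.26 J.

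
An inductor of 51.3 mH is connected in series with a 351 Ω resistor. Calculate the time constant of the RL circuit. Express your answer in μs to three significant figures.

τ = L/R = (5.130×10^-2 H)/(351 Ω) = 1.462×10^-4 s.

τ ≈ 146 μs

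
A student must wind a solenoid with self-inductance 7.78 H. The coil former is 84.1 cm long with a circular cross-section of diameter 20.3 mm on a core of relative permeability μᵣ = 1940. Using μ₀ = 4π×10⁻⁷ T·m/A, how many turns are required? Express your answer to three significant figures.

N ≈ 2880 turns

A = π(d/2)² = π(1.015×10^-2 m)² = 3.237×10^-4 m².
From L = μ₀μᵣN²A/ℓ, N = √(Lℓ / (μ₀μᵣA)).
N = √[(7.78)(0.841) / ((4π×10⁻⁷)(1940)×3.237×10^-4)] = √(8.292×10^6) ≈ 2879.7.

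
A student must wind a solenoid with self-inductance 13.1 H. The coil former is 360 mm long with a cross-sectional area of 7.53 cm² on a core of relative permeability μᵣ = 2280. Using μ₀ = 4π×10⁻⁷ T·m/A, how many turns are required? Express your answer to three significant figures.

N ≈ 1480 turns

A = 7.53 cm² = 7.530×10^-4 m².
From L = μ₀μᵣN²A/ℓ, N = √(Lℓ / (μ₀μᵣA)).
N = √[(13.1)(0.36) / ((4π×10⁻⁷)(2280)×7.530×10^-4)] = √(2.186×10^6) ≈ 1478.5.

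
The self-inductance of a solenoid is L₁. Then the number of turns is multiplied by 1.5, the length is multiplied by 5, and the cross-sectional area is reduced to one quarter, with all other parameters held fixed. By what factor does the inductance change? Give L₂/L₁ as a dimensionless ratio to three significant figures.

L₂/L₁ = 0.113

For a solenoid, L ∝ μᵣN²A/ℓ.
L₂/L₁ = (1.5)^2 × (5)^-1 × (0.25) = 0.113.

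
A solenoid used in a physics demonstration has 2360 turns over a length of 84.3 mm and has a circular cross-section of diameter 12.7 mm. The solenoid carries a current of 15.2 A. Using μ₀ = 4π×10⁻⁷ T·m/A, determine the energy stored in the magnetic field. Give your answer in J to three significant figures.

U ≈ 1.21 J

A = π(d/2)² = π(6.350×10^-3 m)² = 1.267×10^-4 m².
L = μ₀N²A/ℓ = (4π×10⁻⁷)(2360)²(1.267×10^-4)/(8.430×10^-2) = 1.052×10^-2 H.
U = ½LI² = ½(1.052×10^-2)(15.2)² = 1.21496 J.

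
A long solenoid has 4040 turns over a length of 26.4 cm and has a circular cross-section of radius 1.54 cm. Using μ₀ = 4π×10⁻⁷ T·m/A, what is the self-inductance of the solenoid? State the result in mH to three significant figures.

L ≈ 57.9 mH

A = πr² = π(1.540×10^-2 m)² = 7.451×10^-4 m².
For a long solenoid, L = μ₀N²A/ℓ.
L = (4π×10⁻⁷)(4040)²(7.451×10^-4)/(0.264 m) = 5.788×10^-2 H.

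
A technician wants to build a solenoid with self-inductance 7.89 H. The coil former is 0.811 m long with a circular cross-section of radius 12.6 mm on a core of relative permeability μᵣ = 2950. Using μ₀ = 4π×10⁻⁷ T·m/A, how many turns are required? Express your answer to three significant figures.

A = πr² = π(1.260×10^-2 m)² = 4.988×10^-4 m².
From L = μ₀μᵣN²A/ℓ, N = √(Lℓ / (μ₀μᵣA)).
N = √[(7.89)(0.811) / ((4π×10⁻⁷)(2950)×4.988×10^-4)] = √(3.461×10^6) ≈ 1860.3.

N ≈ 1860 turns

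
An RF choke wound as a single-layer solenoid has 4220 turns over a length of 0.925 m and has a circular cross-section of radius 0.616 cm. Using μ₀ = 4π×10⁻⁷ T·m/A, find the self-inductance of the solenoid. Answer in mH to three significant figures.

L ≈ 2.88 mH

A = πr² = π(6.160×10^-3 m)² = 1.192×10^-4 m².
For a long solenoid, L = μ₀N²A/ℓ.
L = (4π×10⁻⁷)(4220)²(1.192×10^-4)/(0.925 m) = 2.884×10^-3 H.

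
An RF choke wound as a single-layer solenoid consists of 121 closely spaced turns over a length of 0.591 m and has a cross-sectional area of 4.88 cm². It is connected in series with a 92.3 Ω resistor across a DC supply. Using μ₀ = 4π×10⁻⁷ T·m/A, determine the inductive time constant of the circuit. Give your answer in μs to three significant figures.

A = 4.88 cm² = 4.880×10^-4 m².
L = μ₀N²A/ℓ = (4π×10⁻⁷)(121)²(4.880×10^-4)/(0.591) = 1.519×10^-5 H.
τ = L/R = (1.519×10^-5)/(92.3) = 1.646×10^-7 s.

τ ≈ 0.165 μs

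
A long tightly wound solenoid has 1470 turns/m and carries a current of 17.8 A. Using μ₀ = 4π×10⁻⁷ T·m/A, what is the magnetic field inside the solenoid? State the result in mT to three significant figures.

Inside a long solenoid, B = μ₀nI.
B = (4π×10⁻⁷)(1.470×10^3 m⁻¹)(17.8 A) = 3.288×10^-2 T.

B ≈ 32.9 mT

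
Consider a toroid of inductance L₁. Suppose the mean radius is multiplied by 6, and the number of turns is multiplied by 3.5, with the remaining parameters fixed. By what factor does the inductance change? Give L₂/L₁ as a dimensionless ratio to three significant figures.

L₂/L₁ = 2.04

For a toroid, L ∝ μᵣN²A/R.
L₂/L₁ = (6)^-1 × (3.5)^2 = 2.04.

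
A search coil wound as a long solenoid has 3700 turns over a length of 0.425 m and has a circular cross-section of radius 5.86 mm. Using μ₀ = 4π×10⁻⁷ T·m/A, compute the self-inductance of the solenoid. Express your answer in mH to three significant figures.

A = πr² = π(5.860×10^-3 m)² = 1.079×10^-4 m².
For a long solenoid, L = μ₀N²A/ℓ.
L = (4π×10⁻⁷)(3700)²(1.079×10^-4)/(0.425 m) = 4.367×10^-3 H.

L ≈ 4.37 mH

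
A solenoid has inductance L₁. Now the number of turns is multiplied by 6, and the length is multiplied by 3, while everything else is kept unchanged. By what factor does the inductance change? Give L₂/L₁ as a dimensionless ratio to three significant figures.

L₂/L₁ = 12.0

For a solenoid, L ∝ μᵣN²A/ℓ.
L₂/L₁ = (6)^2 × (3)^-1 = 12.0.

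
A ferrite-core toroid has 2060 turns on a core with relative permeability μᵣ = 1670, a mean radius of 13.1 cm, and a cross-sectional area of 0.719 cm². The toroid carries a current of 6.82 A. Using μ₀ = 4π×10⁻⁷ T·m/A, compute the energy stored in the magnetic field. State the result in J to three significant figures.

L = μ₀μᵣN²A/(2πR) = (4π×10⁻⁷)(1670)(2060)²(7.190×10^-5)/(2π×0.131) = 0.7779 H.
U = ½LI² = ½(0.7779)(6.82)² = 18.09 J.

U ≈ 18.1 J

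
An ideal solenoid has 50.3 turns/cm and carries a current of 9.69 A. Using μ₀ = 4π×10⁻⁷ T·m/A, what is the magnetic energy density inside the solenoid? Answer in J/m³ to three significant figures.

B = μ₀nI = (4π×10⁻⁷)(5.030×10^3)(9.69) = 6.1249×10^-2 T.
u = B²/(2μ₀) = (6.1249×10^-2)²/(2×4π×10⁻⁷) = 1.493×10^3 J/m³.

u ≈ 1490 J/m³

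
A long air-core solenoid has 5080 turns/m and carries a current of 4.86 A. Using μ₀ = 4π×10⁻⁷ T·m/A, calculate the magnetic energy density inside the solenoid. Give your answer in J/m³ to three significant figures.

B = μ₀nI = (4π×10⁻⁷)(5.080×10^3)(4.86) = 3.102×10^-2 T.
u = B²/(2μ₀) = (3.102×10^-2)²/(2×4π×10⁻⁷) = 383 J/m³.

u ≈ 383 J/m³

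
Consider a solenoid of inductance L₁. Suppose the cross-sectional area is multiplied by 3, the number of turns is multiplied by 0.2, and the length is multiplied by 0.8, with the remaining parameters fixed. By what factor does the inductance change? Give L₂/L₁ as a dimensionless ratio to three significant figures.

L₂/L₁ = 0.150

For a solenoid, L ∝ μᵣN²A/ℓ.
L₂/L₁ = (3) × (0.2)^2 × (0.8)^-1 = 0.150.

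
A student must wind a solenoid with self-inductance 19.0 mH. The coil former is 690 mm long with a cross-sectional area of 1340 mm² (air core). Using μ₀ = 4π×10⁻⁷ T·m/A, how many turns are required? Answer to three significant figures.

A = 1340 mm² = 1.340×10^-3 m².
From L = μ₀N²A/ℓ, N = √(Lℓ / (μ₀A)).
N = √[(1.900×10^-2)(0.69) / ((4π×10⁻⁷)×1.340×10^-3)] = √(7.786×10^6) ≈ 2790.3.

N ≈ 2790 turns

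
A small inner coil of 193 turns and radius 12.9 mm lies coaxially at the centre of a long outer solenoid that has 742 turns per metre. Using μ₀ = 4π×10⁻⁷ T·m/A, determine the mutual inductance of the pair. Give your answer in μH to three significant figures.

The outer solenoid produces a uniform field B₁ = μ₀n₁I₁ across the inner coil,
so the flux linkage is N₂Φ = N₂B₁A₂ = μ₀n₁N₂A₂·I₁, giving M = μ₀n₁N₂A₂.
A₂ = πr² = π(1.290×10^-2 m)² = 5.228×10^-4 m².
M = (4π×10⁻⁷)(742)(193)(5.228×10^-4) = 9.408×10^-5 H.

M ≈ 94.1 μH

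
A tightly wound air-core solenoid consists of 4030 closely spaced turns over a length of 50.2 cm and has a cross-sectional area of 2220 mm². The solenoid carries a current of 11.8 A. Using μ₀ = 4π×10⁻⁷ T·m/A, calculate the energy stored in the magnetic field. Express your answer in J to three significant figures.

U ≈ 6.28 J

A = 2220 mm² = 2.220×10^-3 m².
L = μ₀N²A/ℓ = (4π×10⁻⁷)(4030)²(2.220×10^-3)/(0.502) = 9.025×10^-2 H.
U = ½LI² = ½(9.025×10^-2)(11.8)² = 6.284 J.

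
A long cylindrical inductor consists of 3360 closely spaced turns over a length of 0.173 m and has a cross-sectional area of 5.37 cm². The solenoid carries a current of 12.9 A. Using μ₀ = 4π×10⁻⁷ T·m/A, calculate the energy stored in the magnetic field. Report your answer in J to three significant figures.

A = 5.37 cm² = 5.370×10^-4 m².
L = μ₀N²A/ℓ = (4π×10⁻⁷)(3360)²(5.370×10^-4)/(0.173) = 4.404×10^-2 H.
U = ½LI² = ½(4.404×10^-2)(12.9)² = 3.664 J.

U ≈ 3.66 J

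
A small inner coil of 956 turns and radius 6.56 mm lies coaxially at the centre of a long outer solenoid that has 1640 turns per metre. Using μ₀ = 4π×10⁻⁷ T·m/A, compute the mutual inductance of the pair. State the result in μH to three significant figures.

M ≈ 266 μH

The outer solenoid produces a uniform field B₁ = μ₀n₁I₁ across the inner coil,
so the flux linkage is N₂Φ = N₂B₁A₂ = μ₀n₁N₂A₂·I₁, giving M = μ₀n₁N₂A₂.
A₂ = πr² = π(6.560×10^-3 m)² = 1.352×10^-4 m².
M = (4π×10⁻⁷)(1640)(956)(1.352×10^-4) = 2.664×10^-4 H.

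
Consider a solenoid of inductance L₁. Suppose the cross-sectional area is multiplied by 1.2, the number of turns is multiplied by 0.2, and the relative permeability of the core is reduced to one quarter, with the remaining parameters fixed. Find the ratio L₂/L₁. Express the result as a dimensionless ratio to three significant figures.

L₂/L₁ = 0.0120

For a solenoid, L ∝ μᵣN²A/ℓ.
L₂/L₁ = (1.2) × (0.2)^2 × (0.25) = 0.0120.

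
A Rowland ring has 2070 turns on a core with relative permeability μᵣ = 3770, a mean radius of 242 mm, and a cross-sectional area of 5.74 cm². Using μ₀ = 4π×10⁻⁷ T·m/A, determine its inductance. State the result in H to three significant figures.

For a thin toroid, L = μ₀μᵣN²A/(2πR).
L = (4π×10⁻⁷)(3770)(2070)²(5.740×10^-4) / (2π×0.242 m) = 7.663 H.

L ≈ 7.66 H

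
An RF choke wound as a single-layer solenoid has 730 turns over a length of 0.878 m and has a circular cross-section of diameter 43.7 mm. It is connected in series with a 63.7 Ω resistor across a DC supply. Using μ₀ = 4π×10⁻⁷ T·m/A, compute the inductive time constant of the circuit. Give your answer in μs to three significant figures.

τ ≈ 18.0 μs

A = π(d/2)² = π(2.185×10^-2 m)² = 1.500×10^-3 m².
L = μ₀N²A/ℓ = (4π×10⁻⁷)(730)²(1.500×10^-3)/(0.878) = 1.144×10^-3 H.
τ = L/R = (1.144×10^-3)/(63.7) = 1.796×10^-5 s.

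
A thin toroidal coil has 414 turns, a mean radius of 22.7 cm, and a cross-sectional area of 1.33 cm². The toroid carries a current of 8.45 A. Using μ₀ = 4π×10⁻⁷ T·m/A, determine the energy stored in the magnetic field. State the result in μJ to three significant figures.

L = μ₀N²A/(2πR) = (4π×10⁻⁷)(414)²(1.330×10^-4)/(2π×0.227) = 2.008×10^-5 H.
U = ½LI² = ½(2.008×10^-5)(8.45)² = 7.170×10^-4 J.

U ≈ 717 μJ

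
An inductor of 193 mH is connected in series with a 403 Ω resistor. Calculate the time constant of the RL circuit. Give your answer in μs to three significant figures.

τ = L/R = (0.193 H)/(403 Ω) = 4.789×10^-4 s.

τ ≈ 479 μs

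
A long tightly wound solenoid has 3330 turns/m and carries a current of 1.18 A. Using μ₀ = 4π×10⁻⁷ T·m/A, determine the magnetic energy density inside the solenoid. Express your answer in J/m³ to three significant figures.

u ≈ 9.70 J/m³

B = μ₀nI = (4π×10⁻⁷)(3.330×10^3)(1.18) = 4.938×10^-3 T.
u = B²/(2μ₀) = (4.938×10^-3)²/(2×4π×10⁻⁷) = 9.701 J/m³.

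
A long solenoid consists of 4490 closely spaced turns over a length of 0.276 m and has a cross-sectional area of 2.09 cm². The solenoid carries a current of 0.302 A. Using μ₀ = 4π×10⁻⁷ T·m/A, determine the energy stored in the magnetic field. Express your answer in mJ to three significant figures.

U ≈ 0.875 mJ

A = 2.09 cm² = 2.090×10^-4 m².
L = μ₀N²A/ℓ = (4π×10⁻⁷)(4490)²(2.090×10^-4)/(0.276) = 1.918×10^-2 H.
U = ½LI² = ½(1.918×10^-2)(0.302)² = 8.748×10^-4 J.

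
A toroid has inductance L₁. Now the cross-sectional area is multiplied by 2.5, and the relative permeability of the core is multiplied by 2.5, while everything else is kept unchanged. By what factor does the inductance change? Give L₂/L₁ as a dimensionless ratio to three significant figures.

For a toroid, L ∝ μᵣN²A/R.
L₂/L₁ = (2.5) × (2.5) = 6.25.

L₂/L₁ = 6.25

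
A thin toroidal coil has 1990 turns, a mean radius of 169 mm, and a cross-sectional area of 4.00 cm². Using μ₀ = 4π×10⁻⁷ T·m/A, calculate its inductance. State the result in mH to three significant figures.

L ≈ 1.87 mH

For a thin toroid, L = μ₀N²A/(2πR).
L = (4π×10⁻⁷)(1990)²(4.000×10^-4) / (2π×0.169 m) = 1.8746×10^-3 H.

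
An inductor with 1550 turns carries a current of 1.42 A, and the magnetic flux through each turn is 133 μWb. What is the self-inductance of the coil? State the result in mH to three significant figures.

Self-inductance is defined by L = NΦ_B/I (flux linkage over current).
L = (1550)(1.330×10^-4 Wb)/(1.42 A) = 0.1452 H.

L ≈ 145 mH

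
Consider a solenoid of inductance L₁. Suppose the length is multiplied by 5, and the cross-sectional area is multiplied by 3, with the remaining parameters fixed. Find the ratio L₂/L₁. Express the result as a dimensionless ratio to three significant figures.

L₂/L₁ = 0.600

For a solenoid, L ∝ μᵣN²A/ℓ.
L₂/L₁ = (5)^-1 × (3) = 0.600.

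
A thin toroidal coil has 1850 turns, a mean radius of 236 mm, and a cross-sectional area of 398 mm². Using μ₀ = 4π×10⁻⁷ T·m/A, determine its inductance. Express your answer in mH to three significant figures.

L ≈ 1.15 mH

For a thin toroid, L = μ₀N²A/(2πR).
L = (4π×10⁻⁷)(1850)²(3.980×10^-4) / (2π×0.236 m) = 1.154×10^-3 H.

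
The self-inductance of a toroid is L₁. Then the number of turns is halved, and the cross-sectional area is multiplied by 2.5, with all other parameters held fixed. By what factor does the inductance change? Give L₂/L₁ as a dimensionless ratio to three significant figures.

For a toroid, L ∝ μᵣN²A/R.
L₂/L₁ = (0.5)^2 × (2.5) = 0.625.

L₂/L₁ = 0.625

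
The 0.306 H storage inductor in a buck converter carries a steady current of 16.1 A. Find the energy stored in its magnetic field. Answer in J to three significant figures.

Stored magnetic energy: U = ½LI².
U = ½(0.306 H)(16.1 A)² = 39.66 J.

U ≈ 39.7 J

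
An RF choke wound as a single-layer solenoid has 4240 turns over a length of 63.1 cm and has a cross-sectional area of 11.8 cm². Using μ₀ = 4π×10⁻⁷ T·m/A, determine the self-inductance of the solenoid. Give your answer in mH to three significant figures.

L ≈ 42.2 mH

A = 11.8 cm² = 1.180×10^-3 m².
For a long solenoid, L = μ₀N²A/ℓ.
L = (4π×10⁻⁷)(4240)²(1.180×10^-3)/(0.631 m) = 4.2247×10^-2 H.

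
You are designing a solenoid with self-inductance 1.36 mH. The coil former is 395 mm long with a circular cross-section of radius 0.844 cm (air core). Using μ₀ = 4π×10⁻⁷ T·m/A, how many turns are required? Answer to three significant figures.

A = πr² = π(8.440×10^-3 m)² = 2.238×10^-4 m².
From L = μ₀N²A/ℓ, N = √(Lℓ / (μ₀A)).
N = √[(1.360×10^-3)(0.395) / ((4π×10⁻⁷)×2.238×10^-4)] = √(1.910×10^6) ≈ 1382.1.

N ≈ 1380 turns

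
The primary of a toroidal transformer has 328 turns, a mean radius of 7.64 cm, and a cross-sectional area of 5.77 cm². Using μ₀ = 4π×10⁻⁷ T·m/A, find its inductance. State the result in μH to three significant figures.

L ≈ 163 μH

For a thin toroid, L = μ₀N²A/(2πR).
L = (4π×10⁻⁷)(328)²(5.770×10^-4) / (2π×7.640×10^-2 m) = 1.625×10^-4 H.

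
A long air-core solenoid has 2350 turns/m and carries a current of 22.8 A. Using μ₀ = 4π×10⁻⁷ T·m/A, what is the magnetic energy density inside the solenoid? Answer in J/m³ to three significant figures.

B = μ₀nI = (4π×10⁻⁷)(2.350×10^3)(22.8) = 6.733×10^-2 T.
u = B²/(2μ₀) = (6.733×10^-2)²/(2×4π×10⁻⁷) = 1.804×10^3 J/m³.

u ≈ 1800 J/m³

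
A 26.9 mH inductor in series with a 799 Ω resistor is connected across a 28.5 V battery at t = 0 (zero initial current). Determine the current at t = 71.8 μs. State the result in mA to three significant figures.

τ = L/R = 2.690×10^-2/799 = 3.367×10^-5 s; final current I_∞ = ε/R = 28.5/799 = 3.567×10^-2 A.
I(t) = I_∞(1 − e^(−t/τ)) with t/τ = 2.133.
I = (3.567×10^-2)(1 − e^(−2.133)) = 3.144×10^-2 A.

I ≈ 31.4 mA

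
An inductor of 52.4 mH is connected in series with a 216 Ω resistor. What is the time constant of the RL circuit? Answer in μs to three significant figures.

τ = L/R = (5.240×10^-2 H)/(216 Ω) = 2.426×10^-4 s.

τ ≈ 243 μs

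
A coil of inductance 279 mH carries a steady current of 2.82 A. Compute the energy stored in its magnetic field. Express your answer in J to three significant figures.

Stored magnetic energy: U = ½LI².
U = ½(0.279 H)(2.82 A)² = 1.109 J.

U ≈ 1.11 J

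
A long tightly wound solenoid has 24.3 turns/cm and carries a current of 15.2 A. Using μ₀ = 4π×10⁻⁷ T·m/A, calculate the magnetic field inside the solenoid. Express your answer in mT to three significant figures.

Inside a long solenoid, B = μ₀nI.
B = (4π×10⁻⁷)(2.430×10^3 m⁻¹)(15.2 A) = 4.642×10^-2 T.

B ≈ 46.4 mT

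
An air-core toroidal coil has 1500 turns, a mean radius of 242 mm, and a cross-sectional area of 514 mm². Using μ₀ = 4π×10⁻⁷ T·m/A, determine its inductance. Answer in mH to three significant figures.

For a thin toroid, L = μ₀N²A/(2πR).
L = (4π×10⁻⁷)(1500)²(5.140×10^-4) / (2π×0.242 m) = 9.558×10^-4 H.

L ≈ 0.956 mH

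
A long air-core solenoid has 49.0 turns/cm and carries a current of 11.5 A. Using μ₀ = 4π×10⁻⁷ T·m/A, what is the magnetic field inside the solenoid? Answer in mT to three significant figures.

B ≈ 70.8 mT

Inside a long solenoid, B = μ₀nI.
B = (4π×10⁻⁷)(4.900×10^3 m⁻¹)(11.5 A) = 7.081×10^-2 T.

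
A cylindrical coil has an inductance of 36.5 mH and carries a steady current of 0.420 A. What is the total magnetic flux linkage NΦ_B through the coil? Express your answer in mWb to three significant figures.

From L = NΦ_B/I, the flux linkage is NΦ_B = LI.
NΦ_B = (3.650×10^-2 H)(0.420 A) = 1.533×10^-2 Wb.

NΦ_B ≈ 15.3 mWb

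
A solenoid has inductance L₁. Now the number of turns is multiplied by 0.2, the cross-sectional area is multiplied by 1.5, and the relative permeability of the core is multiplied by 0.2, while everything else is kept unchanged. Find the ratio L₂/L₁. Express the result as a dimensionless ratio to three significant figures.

For a solenoid, L ∝ μᵣN²A/ℓ.
L₂/L₁ = (0.2)^2 × (1.5) × (0.2) = 0.0120.

L₂/L₁ = 0.0120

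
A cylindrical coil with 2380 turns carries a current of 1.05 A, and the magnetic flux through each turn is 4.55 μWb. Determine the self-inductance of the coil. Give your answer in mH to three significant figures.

Self-inductance is defined by L = NΦ_B/I (flux linkage over current).
L = (2380)(4.550×10^-6 Wb)/(1.05 A) = 1.031×10^-2 H.

L ≈ 10.3 mH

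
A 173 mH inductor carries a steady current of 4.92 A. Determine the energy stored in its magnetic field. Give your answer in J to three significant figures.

Stored magnetic energy: U = ½LI².
U = ½(0.173 H)(4.92 A)² = 2.094 J.

U ≈ 2.09 J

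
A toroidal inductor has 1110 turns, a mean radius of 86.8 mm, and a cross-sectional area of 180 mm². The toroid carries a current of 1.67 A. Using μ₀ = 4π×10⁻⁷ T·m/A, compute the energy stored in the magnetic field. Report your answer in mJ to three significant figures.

L = μ₀N²A/(2πR) = (4π×10⁻⁷)(1110)²(1.800×10^-4)/(2π×8.680×10^-2) = 5.110×10^-4 H.
U = ½LI² = ½(5.110×10^-4)(1.67)² = 7.126×10^-4 J.

U ≈ 0.713 mJ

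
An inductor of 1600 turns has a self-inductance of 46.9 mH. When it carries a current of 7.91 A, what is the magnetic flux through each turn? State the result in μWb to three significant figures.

Φ_B ≈ 232 μWb

From L = NΦ_B/I, the flux per turn is Φ_B = LI/N.
Φ_B = (4.690×10^-2 H)(7.91 A)/1600 = 2.319×10^-4 Wb.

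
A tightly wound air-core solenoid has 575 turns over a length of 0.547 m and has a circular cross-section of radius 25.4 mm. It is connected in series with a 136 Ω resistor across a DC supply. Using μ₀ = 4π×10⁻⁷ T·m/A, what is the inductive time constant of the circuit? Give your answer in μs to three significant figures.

A = πr² = π(2.540×10^-2 m)² = 2.027×10^-3 m².
L = μ₀N²A/ℓ = (4π×10⁻⁷)(575)²(2.027×10^-3)/(0.547) = 1.539×10^-3 H.
τ = L/R = (1.539×10^-3)/(136) = 1.132×10^-5 s.

τ ≈ 11.3 μs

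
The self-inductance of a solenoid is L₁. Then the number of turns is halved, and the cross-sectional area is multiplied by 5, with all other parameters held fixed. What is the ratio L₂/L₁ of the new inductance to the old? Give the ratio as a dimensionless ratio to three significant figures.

L₂/L₁ = 1.25

For a solenoid, L ∝ μᵣN²A/ℓ.
L₂/L₁ = (0.5)^2 × (5) = 1.25.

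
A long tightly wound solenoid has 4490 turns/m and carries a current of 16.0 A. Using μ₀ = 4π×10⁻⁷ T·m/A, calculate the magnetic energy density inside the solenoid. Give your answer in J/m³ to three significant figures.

u ≈ 3240 J/m³

B = μ₀nI = (4π×10⁻⁷)(4.490×10^3)(16.0) = 9.028×10^-2 T.
u = B²/(2μ₀) = (9.028×10^-2)²/(2×4π×10⁻⁷) = 3.243×10^3 J/m³.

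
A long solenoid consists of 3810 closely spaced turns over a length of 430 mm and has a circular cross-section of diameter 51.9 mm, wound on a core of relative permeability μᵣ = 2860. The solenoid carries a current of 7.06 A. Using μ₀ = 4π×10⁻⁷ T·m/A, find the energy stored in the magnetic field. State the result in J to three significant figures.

A = π(d/2)² = π(2.595×10^-2 m)² = 2.116×10^-3 m².
L = μ₀μᵣN²A/ℓ = (4π×10⁻⁷)(2860)(3810)²(2.116×10^-3)/(0.43) = 256.7 H.
U = ½LI² = ½(256.7)(7.06)² = 6.397×10^3 J.

U ≈ 6400 J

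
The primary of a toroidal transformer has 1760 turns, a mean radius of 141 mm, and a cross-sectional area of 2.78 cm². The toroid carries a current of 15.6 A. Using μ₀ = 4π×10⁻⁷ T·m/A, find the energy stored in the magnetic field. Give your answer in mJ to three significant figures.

L = μ₀N²A/(2πR) = (4π×10⁻⁷)(1760)²(2.780×10^-4)/(2π×0.141) = 1.221×10^-3 H.
U = ½LI² = ½(1.221×10^-3)(15.6)² = 0.1486 J.

U ≈ 149 mJ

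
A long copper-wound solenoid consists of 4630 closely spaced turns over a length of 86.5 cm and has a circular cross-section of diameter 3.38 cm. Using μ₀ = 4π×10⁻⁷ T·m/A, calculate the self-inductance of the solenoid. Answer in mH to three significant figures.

A = π(d/2)² = π(1.690×10^-2 m)² = 8.973×10^-4 m².
For a long solenoid, L = μ₀N²A/ℓ.
L = (4π×10⁻⁷)(4630)²(8.973×10^-4)/(0.865 m) = 2.794×10^-2 H.

L ≈ 27.9 mH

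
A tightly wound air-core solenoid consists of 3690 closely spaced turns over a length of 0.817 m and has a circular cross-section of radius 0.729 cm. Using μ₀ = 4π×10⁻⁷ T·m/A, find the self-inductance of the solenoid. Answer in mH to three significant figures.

A = πr² = π(7.290×10^-3 m)² = 1.670×10^-4 m².
For a long solenoid, L = μ₀N²A/ℓ.
L = (4π×10⁻⁷)(3690)²(1.670×10^-4)/(0.817 m) = 3.497×10^-3 H.

L ≈ 3.50 mH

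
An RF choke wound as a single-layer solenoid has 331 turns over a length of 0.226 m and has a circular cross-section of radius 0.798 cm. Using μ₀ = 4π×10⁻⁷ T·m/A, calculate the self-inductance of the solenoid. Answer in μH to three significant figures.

A = πr² = π(7.980×10^-3 m)² = 2.001×10^-4 m².
For a long solenoid, L = μ₀N²A/ℓ.
L = (4π×10⁻⁷)(331)²(2.001×10^-4)/(0.226 m) = 1.219×10^-4 H.

L ≈ 122 μH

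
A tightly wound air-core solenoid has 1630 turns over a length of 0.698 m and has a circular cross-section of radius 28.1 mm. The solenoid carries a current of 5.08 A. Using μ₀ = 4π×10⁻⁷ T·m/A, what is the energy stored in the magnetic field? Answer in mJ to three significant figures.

U ≈ 153 mJ

A = πr² = π(2.810×10^-2 m)² = 2.481×10^-3 m².
L = μ₀N²A/ℓ = (4π×10⁻⁷)(1630)²(2.481×10^-3)/(0.698) = 1.187×10^-2 H.
U = ½LI² = ½(1.187×10^-2)(5.08)² = 0.1531 J.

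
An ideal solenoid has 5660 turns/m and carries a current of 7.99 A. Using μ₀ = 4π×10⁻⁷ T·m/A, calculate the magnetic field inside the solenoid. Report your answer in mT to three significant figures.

Inside a long solenoid, B = μ₀nI.
B = (4π×10⁻⁷)(5.660×10^3 m⁻¹)(7.99 A) = 5.683×10^-2 T.

B ≈ 56.8 mT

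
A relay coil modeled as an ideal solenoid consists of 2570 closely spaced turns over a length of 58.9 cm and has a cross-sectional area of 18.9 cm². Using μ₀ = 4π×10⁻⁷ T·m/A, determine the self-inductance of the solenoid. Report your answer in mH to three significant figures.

L ≈ 26.6 mH

A = 18.9 cm² = 1.890×10^-3 m².
For a long solenoid, L = μ₀N²A/ℓ.
L = (4π×10⁻⁷)(2570)²(1.890×10^-3)/(0.589 m) = 2.663×10^-2 H.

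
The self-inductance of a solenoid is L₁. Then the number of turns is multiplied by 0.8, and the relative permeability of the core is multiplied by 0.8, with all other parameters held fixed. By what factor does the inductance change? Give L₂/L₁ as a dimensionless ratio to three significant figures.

L₂/L₁ = 0.512

For a solenoid, L ∝ μᵣN²A/ℓ.
L₂/L₁ = (0.8)^2 × (0.8) = 0.512.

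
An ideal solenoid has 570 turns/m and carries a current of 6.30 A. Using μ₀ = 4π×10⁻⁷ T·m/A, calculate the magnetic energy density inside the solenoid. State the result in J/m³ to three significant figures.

u ≈ 8.10 J/m³

B = μ₀nI = (4π×10⁻⁷)(570)(6.30) = 4.513×10^-3 T.
u = B²/(2μ₀) = (4.513×10^-3)²/(2×4π×10⁻⁷) = 8.102 J/m³.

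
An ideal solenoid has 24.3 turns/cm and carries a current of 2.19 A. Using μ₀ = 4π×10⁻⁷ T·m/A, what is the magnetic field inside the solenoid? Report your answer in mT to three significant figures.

Inside a long solenoid, B = μ₀nI.
B = (4π×10⁻⁷)(2.430×10^3 m⁻¹)(2.19 A) = 6.687×10^-3 T.

B ≈ 6.69 mT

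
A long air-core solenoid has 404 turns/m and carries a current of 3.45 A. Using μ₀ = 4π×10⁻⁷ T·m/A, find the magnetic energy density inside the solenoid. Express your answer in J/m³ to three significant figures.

B = μ₀nI = (4π×10⁻⁷)(404)(3.45) = 1.752×10^-3 T.
u = B²/(2μ₀) = (1.752×10^-3)²/(2×4π×10⁻⁷) = 1.221 J/m³.

u ≈ 1.22 J/m³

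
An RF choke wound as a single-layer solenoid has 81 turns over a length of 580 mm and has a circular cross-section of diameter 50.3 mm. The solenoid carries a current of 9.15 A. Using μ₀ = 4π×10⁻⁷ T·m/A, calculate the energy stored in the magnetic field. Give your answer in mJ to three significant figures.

U ≈ 1.18 mJ

A = π(d/2)² = π(2.515×10^-2 m)² = 1.987×10^-3 m².
L = μ₀N²A/ℓ = (4π×10⁻⁷)(81)²(1.987×10^-3)/(0.58) = 2.8247×10^-5 H.
U = ½LI² = ½(2.8247×10^-5)(9.15)² = 1.182×10^-3 J.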